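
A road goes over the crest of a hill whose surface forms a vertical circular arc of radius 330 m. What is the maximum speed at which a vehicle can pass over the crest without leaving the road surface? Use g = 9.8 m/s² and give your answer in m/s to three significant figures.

56.9 m/s

At the crest the centre of the circle is below the vehicle, so the net downward (centripetal) force is mg − N = mv²/r.
The vehicle leaves the road when N → 0, giving v_max = √(g r) = √(9.8 × 330) = 56.87 m/s.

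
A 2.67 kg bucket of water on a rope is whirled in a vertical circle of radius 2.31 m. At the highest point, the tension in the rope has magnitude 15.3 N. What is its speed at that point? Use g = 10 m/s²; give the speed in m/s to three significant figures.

6.03 m/s

At the top, T + mg = mv²/r, so v = √(r(T/m + g)) = √(2.31 × (15.3/2.67 + 10.0)) = √(2.31 × 15.73) = √36.34 = 6.028 m/s.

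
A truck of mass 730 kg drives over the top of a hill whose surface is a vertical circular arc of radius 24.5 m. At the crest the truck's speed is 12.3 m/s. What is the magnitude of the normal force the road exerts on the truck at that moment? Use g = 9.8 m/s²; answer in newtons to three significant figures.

At the crest the centripetal acceleration points downward (toward the centre of the arc), so mg − N = mv²/r.
N = m(g − v²/r) = 730 × (9.8 − (12.3)²/24.5) = 730 × (9.8 − 6.175) = 730 × 3.625 = 2646 N.

2650 N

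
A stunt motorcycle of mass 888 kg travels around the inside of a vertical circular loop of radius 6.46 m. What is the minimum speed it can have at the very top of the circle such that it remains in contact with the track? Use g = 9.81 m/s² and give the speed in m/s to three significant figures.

7.96 m/s

At the highest point the centre is directly below, so both the weight and N act inward: N + mg = mv²/r.
At minimum speed N → 0, so mg = mv_min²/r ⇒ v_min = √(g r) = √(9.81 × 6.46) = 7.961 m/s.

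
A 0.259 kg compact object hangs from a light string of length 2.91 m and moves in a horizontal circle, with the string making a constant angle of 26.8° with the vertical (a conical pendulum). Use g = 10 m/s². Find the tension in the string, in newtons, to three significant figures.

2.90 N

Vertically the bob has no acceleration, so T cosθ = mg.
T = mg/cosθ = 0.259 × 10.0 / cos 26.8° = 2.590/0.8926 = 2.902 N.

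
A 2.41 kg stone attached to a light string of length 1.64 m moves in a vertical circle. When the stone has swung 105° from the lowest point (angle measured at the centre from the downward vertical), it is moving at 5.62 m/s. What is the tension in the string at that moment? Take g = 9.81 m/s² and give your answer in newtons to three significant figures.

40.3 N

Take the radial direction toward the centre of the circle as positive. The component of the weight along the string toward the centre is −mg cos φ (φ measured from the bottom), so Newton's second law along the string gives T − mg cos φ = m v²/r.
cos 105° = -0.2588, so T = m(v²/r + g cos φ) = 2.41 × ((5.62)²/1.64 + 9.81 × -0.2588) = 2.41 × (19.26 + (-2.539)) = 2.41 × 16.72 = 40.29 N.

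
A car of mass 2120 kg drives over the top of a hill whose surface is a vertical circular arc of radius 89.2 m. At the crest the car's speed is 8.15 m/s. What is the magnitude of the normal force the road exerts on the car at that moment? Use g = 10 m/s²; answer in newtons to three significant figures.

19600 N

At the crest the centripetal acceleration points downward (toward the centre of the arc), so mg − N = mv²/r.
N = m(g − v²/r) = 2120 × (10.0 − (8.15)²/89.2) = 2120 × (10.0 − 0.7446) = 2120 × 9.255 = 19620 N.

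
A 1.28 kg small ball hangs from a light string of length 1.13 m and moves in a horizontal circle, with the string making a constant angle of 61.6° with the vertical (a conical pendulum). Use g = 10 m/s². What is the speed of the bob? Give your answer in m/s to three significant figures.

4.29 m/s

The radius of the circle is r = L sinθ = 1.13 × sin 61.6° = 0.9940 m.
Horizontally T sinθ = mv²/r and vertically T cosθ = mg, so tanθ = v²/(rg).
v = √(r g tanθ) = √(0.9940 × 10.0 × 1.849) = √18.38 = 4.288 m/s.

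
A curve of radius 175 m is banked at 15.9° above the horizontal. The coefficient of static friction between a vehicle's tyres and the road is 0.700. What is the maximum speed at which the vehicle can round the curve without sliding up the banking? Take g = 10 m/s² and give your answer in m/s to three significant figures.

46.4 m/s

At the maximum speed, friction acts down the slope at its limiting value f = μN. Radially (horizontal, toward centre): N sinθ + μN cosθ = mv²/r. Vertically: N cosθ − μN sinθ = mg.
Dividing: v² = r g (sinθ + μcosθ)/(cosθ − μsinθ).
sinθ + μcosθ = 0.2740 + 0.700×0.9617 = 0.9472; cosθ − μsinθ = 0.9617 − 0.700×0.2740 = 0.7700.
v² = 175 × 10.0 × 0.9472/0.7700 = 2153 m²/s², so v = 46.40 m/s.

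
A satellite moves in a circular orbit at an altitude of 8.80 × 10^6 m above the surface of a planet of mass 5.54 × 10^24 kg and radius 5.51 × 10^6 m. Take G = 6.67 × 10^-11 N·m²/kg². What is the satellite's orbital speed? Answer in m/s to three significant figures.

5080 m/s

Orbital radius r = R + h = 5.51 × 10^6 + 8.80 × 10^6 = 1.431 × 10^7 m.
Gravity supplies the centripetal force: G M m / r² = m v² / r, so v = √(GM/r).
v = √(6.67 × 10^-11 × 5.54 × 10^24 / 1.431 × 10^7) = √(2.582 × 10^7) = 5082 m/s.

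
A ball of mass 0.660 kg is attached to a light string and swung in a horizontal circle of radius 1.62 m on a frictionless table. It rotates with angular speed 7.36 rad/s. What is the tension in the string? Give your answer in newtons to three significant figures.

v = ωr = 7.36 × 1.62 = 11.92 m/s.
The tension is the only horizontal force, so it supplies the full centripetal force: T = m v²/r = 0.660 × (11.92)²/1.62 = 0.660 × 142.2/1.62 = 57.92 N.

57.9 N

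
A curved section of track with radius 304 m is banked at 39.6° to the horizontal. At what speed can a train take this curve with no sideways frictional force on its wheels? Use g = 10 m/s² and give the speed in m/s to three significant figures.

50.1 m/s

On a frictionless banked curve, N sinθ = mv²/r and N cosθ = mg, so tanθ = v²/(rg).
v = √(r g tanθ) = √(304 × 10.0 × tan 39.6°) = √(304 × 10.0 × 0.8273) = √2515 = 50.15 m/s.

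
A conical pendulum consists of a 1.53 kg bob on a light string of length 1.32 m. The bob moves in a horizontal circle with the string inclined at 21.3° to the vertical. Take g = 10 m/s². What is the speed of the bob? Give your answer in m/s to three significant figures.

The radius of the circle is r = L sinθ = 1.32 × sin 21.3° = 0.4795 m.
Horizontally T sinθ = mv²/r and vertically T cosθ = mg, so tanθ = v²/(rg).
v = √(r g tanθ) = √(0.4795 × 10.0 × 0.3899) = √1.869 = 1.367 m/s.

1.37 m/s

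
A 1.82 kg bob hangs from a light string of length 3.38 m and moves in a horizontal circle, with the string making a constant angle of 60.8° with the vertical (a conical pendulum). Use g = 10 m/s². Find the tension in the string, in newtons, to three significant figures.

Vertically the bob has no acceleration, so T cosθ = mg.
T = mg/cosθ = 1.82 × 10.0 / cos 60.8° = 18.20/0.4879 = 37.31 N.

37.3 N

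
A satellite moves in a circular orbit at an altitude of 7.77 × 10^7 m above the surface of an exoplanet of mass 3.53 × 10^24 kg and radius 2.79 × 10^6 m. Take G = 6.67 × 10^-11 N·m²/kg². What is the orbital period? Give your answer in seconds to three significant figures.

r = R + h = 2.79 × 10^6 + 7.77 × 10^7 = 8.049 × 10^7 m. Gravity provides the centripetal force: G M m / r² = m v² / r ⇒ v = √(GM/r) = 1710 m/s.
T = 2πr/v = 2π × 8.049 × 10^7 / 1710 = 295700 s.

296000 s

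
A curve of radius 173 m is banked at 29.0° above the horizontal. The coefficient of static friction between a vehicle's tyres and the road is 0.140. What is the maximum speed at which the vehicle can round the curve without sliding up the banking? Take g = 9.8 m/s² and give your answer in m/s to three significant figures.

35.7 m/s

At the maximum speed, friction acts down the slope at its limiting value f = μN. Radially (horizontal, toward centre): N sinθ + μN cosθ = mv²/r. Vertically: N cosθ − μN sinθ = mg.
Dividing: v² = r g (sinθ + μcosθ)/(cosθ − μsinθ).
sinθ + μcosθ = 0.4848 + 0.140×0.8746 = 0.6073; cosθ − μsinθ = 0.8746 − 0.140×0.4848 = 0.8067.
v² = 173 × 9.8 × 0.6073/0.8067 = 1276 m²/s², so v = 35.72 m/s.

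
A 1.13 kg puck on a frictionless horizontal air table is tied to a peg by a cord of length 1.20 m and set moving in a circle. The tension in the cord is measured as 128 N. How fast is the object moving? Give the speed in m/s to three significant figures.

T = m v²/r ⇒ v = √(T r / m) = √(128 × 1.20 / 1.13) = √135.9 = 11.66 m/s.

11.7 m/s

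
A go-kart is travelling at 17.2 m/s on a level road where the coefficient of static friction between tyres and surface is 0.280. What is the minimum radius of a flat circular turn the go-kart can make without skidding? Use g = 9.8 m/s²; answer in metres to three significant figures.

108 m

At the limit, μ_s m g = m v²/r, so r_min = v²/(μ_s g) = (17.2)²/(0.280 × 9.8) = 295.8/2.744 = 107.8 m.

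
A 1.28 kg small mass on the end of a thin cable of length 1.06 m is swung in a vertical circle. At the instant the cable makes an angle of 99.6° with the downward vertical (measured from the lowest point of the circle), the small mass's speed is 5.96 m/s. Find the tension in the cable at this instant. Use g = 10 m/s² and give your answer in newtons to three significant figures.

Take the radial direction toward the centre of the circle as positive. The component of the weight along the string toward the centre is −mg cos φ (φ measured from the bottom), so Newton's second law along the string gives T − mg cos φ = m v²/r.
cos 99.6° = -0.1668, so T = m(v²/r + g cos φ) = 1.28 × ((5.96)²/1.06 + 10.0 × -0.1668) = 1.28 × (33.51 + (-1.668)) = 1.28 × 31.84 = 40.76 N.

40.8 N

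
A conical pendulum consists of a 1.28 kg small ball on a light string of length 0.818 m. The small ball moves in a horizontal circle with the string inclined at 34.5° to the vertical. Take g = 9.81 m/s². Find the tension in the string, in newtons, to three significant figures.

15.2 N

Vertically the bob has no acceleration, so T cosθ = mg.
T = mg/cosθ = 1.28 × 9.81 / cos 34.5° = 12.56/0.8241 = 15.24 N.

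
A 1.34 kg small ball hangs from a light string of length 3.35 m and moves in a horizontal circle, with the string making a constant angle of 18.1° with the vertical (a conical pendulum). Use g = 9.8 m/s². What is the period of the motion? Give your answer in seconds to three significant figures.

r = L sinθ = 1.041 m. From T sinθ = mω²r and T cosθ = mg: tanθ = ω²r/g, so ω² = g tanθ / r = g/(L cosθ).
ω = √(g/(L cosθ)) = √(9.8/(3.35 × 0.9505)) = √3.078 = 1.754 rad/s.
Period = 2π/ω = 3.582 s.

3.58 s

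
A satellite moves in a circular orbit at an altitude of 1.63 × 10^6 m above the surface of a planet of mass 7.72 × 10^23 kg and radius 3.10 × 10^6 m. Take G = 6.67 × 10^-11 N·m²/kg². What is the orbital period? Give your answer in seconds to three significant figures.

r = R + h = 3.10 × 10^6 + 1.63 × 10^6 = 4.730 × 10^6 m. Gravity provides the centripetal force: G M m / r² = m v² / r ⇒ v = √(GM/r) = 3299 m/s.
T = 2πr/v = 2π × 4.730 × 10^6 / 3299 = 9007 s.

9010 s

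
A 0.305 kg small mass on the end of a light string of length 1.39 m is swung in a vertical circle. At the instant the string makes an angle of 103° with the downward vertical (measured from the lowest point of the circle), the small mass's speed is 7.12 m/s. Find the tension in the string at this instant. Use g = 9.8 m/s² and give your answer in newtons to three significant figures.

10.5 N

Take the radial direction toward the centre of the circle as positive. The component of the weight along the string toward the centre is −mg cos φ (φ measured from the bottom), so Newton's second law along the string gives T − mg cos φ = m v²/r.
cos 103° = -0.2250, so T = m(v²/r + g cos φ) = 0.305 × ((7.12)²/1.39 + 9.8 × -0.2250) = 0.305 × (36.47 + (-2.205)) = 0.305 × 34.27 = 10.45 N.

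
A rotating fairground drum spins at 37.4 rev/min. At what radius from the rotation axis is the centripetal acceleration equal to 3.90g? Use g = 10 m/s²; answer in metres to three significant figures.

ω = 37.4 rev/min × 2π/60 = 3.917 rad/s.
a_c = ω²r = 3.90g ⇒ r = 3.90 × 10.0 / (3.917)² = 39.00/15.34 = 2.543 m.

2.54 m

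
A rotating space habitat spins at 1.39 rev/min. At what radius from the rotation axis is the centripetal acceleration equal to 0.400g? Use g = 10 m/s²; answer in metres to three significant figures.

ω = 1.39 rev/min × 2π/60 = 0.1456 rad/s.
a_c = ω²r = 0.400g ⇒ r = 0.400 × 10.0 / (0.1456)² = 4.000/0.02119 = 188.8 m.

189 m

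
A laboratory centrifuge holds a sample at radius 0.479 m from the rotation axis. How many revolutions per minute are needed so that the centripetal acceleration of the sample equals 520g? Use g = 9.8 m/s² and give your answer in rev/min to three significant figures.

985 rev/min

Require ω²r = 520g, so ω = √(520 × 9.8/0.479) = 103.1 rad/s.
In rev/min: ω × 60/(2π) = 103.1 × 60/(2π) = 985.0 rev/min.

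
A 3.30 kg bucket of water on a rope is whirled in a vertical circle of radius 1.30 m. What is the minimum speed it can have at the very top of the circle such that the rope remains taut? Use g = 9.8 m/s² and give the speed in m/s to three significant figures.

At the top, both weight mg and T point toward the centre: T + mg = mv²/r.
At minimum speed T → 0, so mg = mv_min²/r ⇒ v_min = √(g r) = √(9.8 × 1.30) = 3.569 m/s.

3.57 m/s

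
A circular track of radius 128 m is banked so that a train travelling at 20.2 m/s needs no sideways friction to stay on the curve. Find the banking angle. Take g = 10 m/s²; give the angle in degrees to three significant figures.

With no friction, the horizontal component of the normal force provides the centripetal force: N sinθ = mv²/r, while N cosθ = mg vertically.
Dividing: tanθ = v²/(r g) = (20.2)²/(128 × 10.0) = 408.0/1280 = 0.3188.
θ = arctan(0.3188) = 17.68°.

17.7°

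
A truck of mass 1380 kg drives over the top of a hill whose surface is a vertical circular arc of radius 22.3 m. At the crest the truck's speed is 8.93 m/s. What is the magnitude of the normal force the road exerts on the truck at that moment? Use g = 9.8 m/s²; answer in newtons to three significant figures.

8590 N

At the crest the centripetal acceleration points downward (toward the centre of the arc), so mg − N = mv²/r.
N = m(g − v²/r) = 1380 × (9.8 − (8.93)²/22.3) = 1380 × (9.8 − 3.576) = 1380 × 6.224 = 8589 N.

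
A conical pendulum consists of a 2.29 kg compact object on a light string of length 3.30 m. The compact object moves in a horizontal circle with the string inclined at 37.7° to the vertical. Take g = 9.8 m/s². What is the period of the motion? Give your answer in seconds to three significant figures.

3.24 s

r = L sinθ = 2.018 m. From T sinθ = mω²r and T cosθ = mg: tanθ = ω²r/g, so ω² = g tanθ / r = g/(L cosθ).
ω = √(g/(L cosθ)) = √(9.8/(3.30 × 0.7912)) = √3.753 = 1.937 rad/s.
Period = 2π/ω = 3.243 s.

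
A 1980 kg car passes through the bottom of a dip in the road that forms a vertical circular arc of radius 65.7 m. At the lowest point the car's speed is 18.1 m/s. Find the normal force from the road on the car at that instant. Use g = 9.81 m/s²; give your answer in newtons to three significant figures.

At the lowest point, N points up (toward the centre) and the weight mg points down (away from the centre), so the net inward force is N − mg = mv²/r.
N = m(v²/r + g) = 1980 × ((18.1)²/65.7 + 9.81) = 1980 × (4.986 + 9.81) = 1980 × 14.80 = 29300 N.

29300 N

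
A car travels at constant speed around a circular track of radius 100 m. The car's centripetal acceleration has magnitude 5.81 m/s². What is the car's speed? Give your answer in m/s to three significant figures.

24.1 m/s

a_c = v²/r ⇒ v = √(a_c · r) = √(5.81 × 100) = √581.0 = 24.10 m/s.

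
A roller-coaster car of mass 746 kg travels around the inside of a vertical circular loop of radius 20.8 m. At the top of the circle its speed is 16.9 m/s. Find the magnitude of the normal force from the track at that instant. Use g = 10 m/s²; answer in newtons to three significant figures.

2780 N

At the top, both N and the weight mg point inward (toward the centre), so N + mg = mv²/r.
N = m(v²/r − g) = 746 × ((16.9)²/20.8 − 10.0) = 746 × (13.73 − 10.0) = 746 × 3.731 = 2784 N.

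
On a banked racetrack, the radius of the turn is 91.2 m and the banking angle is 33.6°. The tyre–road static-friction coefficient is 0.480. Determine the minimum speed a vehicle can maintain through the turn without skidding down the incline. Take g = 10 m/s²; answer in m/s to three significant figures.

At the minimum speed, friction acts up the slope at its limiting value f = μN. Radially (horizontal, toward centre): N sinθ − μN cosθ = mv²/r. Vertically: N cosθ + μN sinθ = mg.
Dividing: v² = r g (sinθ − μcosθ)/(cosθ + μsinθ).
sinθ − μcosθ = 0.5534 − 0.480×0.8329 = 0.1536; cosθ + μsinθ = 0.8329 + 0.480×0.5534 = 1.099.
v² = 91.2 × 10.0 × 0.1536/1.099 = 127.5 m²/s², so v = 11.29 m/s.

11.3 m/s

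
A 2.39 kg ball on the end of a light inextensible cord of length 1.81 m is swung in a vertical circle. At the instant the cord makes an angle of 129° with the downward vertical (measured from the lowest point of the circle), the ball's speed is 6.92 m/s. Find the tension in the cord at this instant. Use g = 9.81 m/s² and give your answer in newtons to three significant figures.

Take the radial direction toward the centre of the circle as positive. The component of the weight along the string toward the centre is −mg cos φ (φ measured from the bottom), so Newton's second law along the string gives T − mg cos φ = m v²/r.
cos 129° = -0.6293, so T = m(v²/r + g cos φ) = 2.39 × ((6.92)²/1.81 + 9.81 × -0.6293) = 2.39 × (26.46 + (-6.174)) = 2.39 × 20.28 = 48.48 N.

48.5 N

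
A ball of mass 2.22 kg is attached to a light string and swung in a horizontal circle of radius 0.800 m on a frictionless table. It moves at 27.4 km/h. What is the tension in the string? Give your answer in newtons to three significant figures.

v = 27.4 km/h = 27.4/3.6 = 7.611 m/s.
The tension is the only horizontal force, so it supplies the full centripetal force: T = m v²/r = 2.22 × (7.611)²/0.800 = 2.22 × 57.93/0.800 = 160.8 N.

161 N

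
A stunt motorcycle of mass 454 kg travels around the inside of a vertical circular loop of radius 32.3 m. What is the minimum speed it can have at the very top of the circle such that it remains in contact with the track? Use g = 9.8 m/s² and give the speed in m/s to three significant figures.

17.8 m/s

At the highest point the centre is directly below, so both the weight and N act inward: N + mg = mv²/r.
At minimum speed N → 0, so mg = mv_min²/r ⇒ v_min = √(g r) = √(9.8 × 32.3) = 17.79 m/s.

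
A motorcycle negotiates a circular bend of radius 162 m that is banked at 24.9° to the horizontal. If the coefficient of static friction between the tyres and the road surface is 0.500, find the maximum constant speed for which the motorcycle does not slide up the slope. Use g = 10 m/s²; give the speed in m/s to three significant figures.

At the maximum speed, friction acts down the slope at its limiting value f = μN. Radially (horizontal, toward centre): N sinθ + μN cosθ = mv²/r. Vertically: N cosθ − μN sinθ = mg.
Dividing: v² = r g (sinθ + μcosθ)/(cosθ − μsinθ).
sinθ + μcosθ = 0.4210 + 0.500×0.9070 = 0.8746; cosθ − μsinθ = 0.9070 − 0.500×0.4210 = 0.6965.
v² = 162 × 10.0 × 0.8746/0.6965 = 2034 m²/s², so v = 45.10 m/s.

45.1 m/s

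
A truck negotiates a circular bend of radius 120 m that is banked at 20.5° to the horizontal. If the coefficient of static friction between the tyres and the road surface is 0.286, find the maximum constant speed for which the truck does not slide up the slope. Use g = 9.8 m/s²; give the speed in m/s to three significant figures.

29.5 m/s

At the maximum speed, friction acts down the slope at its limiting value f = μN. Radially (horizontal, toward centre): N sinθ + μN cosθ = mv²/r. Vertically: N cosθ − μN sinθ = mg.
Dividing: v² = r g (sinθ + μcosθ)/(cosθ − μsinθ).
sinθ + μcosθ = 0.3502 + 0.286×0.9367 = 0.6181; cosθ − μsinθ = 0.9367 − 0.286×0.3502 = 0.8365.
v² = 120 × 9.8 × 0.6181/0.8365 = 868.9 m²/s², so v = 29.48 m/s.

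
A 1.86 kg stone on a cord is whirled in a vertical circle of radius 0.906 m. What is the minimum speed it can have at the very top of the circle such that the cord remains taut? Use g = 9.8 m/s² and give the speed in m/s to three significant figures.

At the top, both weight mg and T point toward the centre: T + mg = mv²/r.
At minimum speed T → 0, so mg = mv_min²/r ⇒ v_min = √(g r) = √(9.8 × 0.906) = 2.980 m/s.

2.98 m/s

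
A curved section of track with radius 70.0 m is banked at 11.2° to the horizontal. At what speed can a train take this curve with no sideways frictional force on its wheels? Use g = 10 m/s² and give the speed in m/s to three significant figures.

11.8 m/s

On a frictionless banked curve, N sinθ = mv²/r and N cosθ = mg, so tanθ = v²/(rg).
v = √(r g tanθ) = √(70.0 × 10.0 × tan 11.2°) = √(70.0 × 10.0 × 0.1980) = √138.6 = 11.77 m/s.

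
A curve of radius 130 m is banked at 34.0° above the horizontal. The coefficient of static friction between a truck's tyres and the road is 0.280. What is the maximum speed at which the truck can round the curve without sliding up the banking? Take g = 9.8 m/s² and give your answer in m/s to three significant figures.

38.7 m/s

At the maximum speed, friction acts down the slope at its limiting value f = μN. Radially (horizontal, toward centre): N sinθ + μN cosθ = mv²/r. Vertically: N cosθ − μN sinθ = mg.
Dividing: v² = r g (sinθ + μcosθ)/(cosθ − μsinθ).
sinθ + μcosθ = 0.5592 + 0.280×0.8290 = 0.7913; cosθ − μsinθ = 0.8290 − 0.280×0.5592 = 0.6725.
v² = 130 × 9.8 × 0.7913/0.6725 = 1499 m²/s², so v = 38.72 m/s.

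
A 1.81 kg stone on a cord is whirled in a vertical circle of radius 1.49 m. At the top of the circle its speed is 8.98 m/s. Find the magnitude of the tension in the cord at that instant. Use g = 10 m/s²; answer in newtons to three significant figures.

79.9 N

At the top, both T and the weight mg point inward (toward the centre), so T + mg = mv²/r.
T = m(v²/r − g) = 1.81 × ((8.98)²/1.49 − 10.0) = 1.81 × (54.12 − 10.0) = 1.81 × 44.12 = 79.86 N.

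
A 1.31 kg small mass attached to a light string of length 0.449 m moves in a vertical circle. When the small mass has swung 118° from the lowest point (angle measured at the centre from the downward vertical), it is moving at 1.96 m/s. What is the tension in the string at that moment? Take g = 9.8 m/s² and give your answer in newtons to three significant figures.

Take the radial direction toward the centre of the circle as positive. The component of the weight along the string toward the centre is −mg cos φ (φ measured from the bottom), so Newton's second law along the string gives T − mg cos φ = m v²/r.
cos 118° = -0.4695, so T = m(v²/r + g cos φ) = 1.31 × ((1.96)²/0.449 + 9.8 × -0.4695) = 1.31 × (8.556 + (-4.601)) = 1.31 × 3.955 = 5.181 N.

5.18 N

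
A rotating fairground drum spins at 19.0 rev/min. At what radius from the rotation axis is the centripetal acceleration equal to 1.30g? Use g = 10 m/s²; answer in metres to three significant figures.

ω = 19.0 rev/min × 2π/60 = 1.990 rad/s.
a_c = ω²r = 1.30g ⇒ r = 1.30 × 10.0 / (1.990)² = 13.00/3.959 = 3.284 m.

3.28 m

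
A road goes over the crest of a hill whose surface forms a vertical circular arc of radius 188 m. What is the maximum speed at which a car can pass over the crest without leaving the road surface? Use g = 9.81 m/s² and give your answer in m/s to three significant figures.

At the crest the centre of the circle is below the car, so the net downward (centripetal) force is mg − N = mv²/r.
The car leaves the road when N → 0, giving v_max = √(g r) = √(9.81 × 188) = 42.95 m/s.

42.9 m/s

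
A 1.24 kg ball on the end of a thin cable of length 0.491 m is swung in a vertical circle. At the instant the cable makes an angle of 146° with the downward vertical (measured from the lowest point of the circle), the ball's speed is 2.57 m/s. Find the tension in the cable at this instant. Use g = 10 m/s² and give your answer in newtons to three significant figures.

6.40 N

Take the radial direction toward the centre of the circle as positive. The component of the weight along the string toward the centre is −mg cos φ (φ measured from the bottom), so Newton's second law along the string gives T − mg cos φ = m v²/r.
cos 146° = -0.8290, so T = m(v²/r + g cos φ) = 1.24 × ((2.57)²/0.491 + 10.0 × -0.8290) = 1.24 × (13.45 + (-8.290)) = 1.24 × 5.162 = 6.400 N.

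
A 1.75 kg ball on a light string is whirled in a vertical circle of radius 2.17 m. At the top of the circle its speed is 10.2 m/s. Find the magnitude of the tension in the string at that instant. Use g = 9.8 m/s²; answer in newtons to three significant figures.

At the top, both T and the weight mg point inward (toward the centre), so T + mg = mv²/r.
T = m(v²/r − g) = 1.75 × ((10.2)²/2.17 − 9.8) = 1.75 × (47.94 − 9.8) = 1.75 × 38.14 = 66.75 N.

66.8 N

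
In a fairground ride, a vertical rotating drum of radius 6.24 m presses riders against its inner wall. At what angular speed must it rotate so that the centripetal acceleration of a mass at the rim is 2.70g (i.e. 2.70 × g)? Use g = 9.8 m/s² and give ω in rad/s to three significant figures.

2.06 rad/s

Centripetal acceleration a_c = ω²r. Setting ω²r = 2.70g:
ω = √(2.70g / r) = √(2.70 × 9.8 / 6.24) = √4.240 = 2.059 rad/s.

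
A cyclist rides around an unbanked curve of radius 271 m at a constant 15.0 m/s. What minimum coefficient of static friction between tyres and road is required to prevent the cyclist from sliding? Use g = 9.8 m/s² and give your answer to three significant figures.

0.0847

Friction provides the centripetal force: μ_s m g = m v²/r, so μ_s = v²/(g r) = (15.00)²/(9.8 × 271) = 225.0/2656 = 0.08472.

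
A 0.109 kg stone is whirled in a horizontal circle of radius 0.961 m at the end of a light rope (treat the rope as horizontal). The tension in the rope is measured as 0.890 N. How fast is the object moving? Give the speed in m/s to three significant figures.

2.80 m/s

T = m v²/r ⇒ v = √(T r / m) = √(0.890 × 0.961 / 0.109) = √7.847 = 2.801 m/s.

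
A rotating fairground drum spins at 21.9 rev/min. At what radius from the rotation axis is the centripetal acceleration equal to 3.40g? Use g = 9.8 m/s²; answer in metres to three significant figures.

6.34 m

ω = 21.9 rev/min × 2π/60 = 2.293 rad/s.
a_c = ω²r = 3.40g ⇒ r = 3.40 × 9.8 / (2.293)² = 33.32/5.260 = 6.335 m.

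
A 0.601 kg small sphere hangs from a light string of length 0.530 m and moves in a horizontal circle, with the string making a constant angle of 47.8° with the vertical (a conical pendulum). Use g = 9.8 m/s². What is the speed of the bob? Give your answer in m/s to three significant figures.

2.06 m/s

The radius of the circle is r = L sinθ = 0.530 × sin 47.8° = 0.3926 m.
Horizontally T sinθ = mv²/r and vertically T cosθ = mg, so tanθ = v²/(rg).
v = √(r g tanθ) = √(0.3926 × 9.8 × 1.103) = √4.243 = 2.060 m/s.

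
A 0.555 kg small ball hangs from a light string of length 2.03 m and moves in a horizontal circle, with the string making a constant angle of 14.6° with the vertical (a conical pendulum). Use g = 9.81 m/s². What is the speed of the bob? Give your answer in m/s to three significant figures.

The radius of the circle is r = L sinθ = 2.03 × sin 14.6° = 0.5117 m.
Horizontally T sinθ = mv²/r and vertically T cosθ = mg, so tanθ = v²/(rg).
v = √(r g tanθ) = √(0.5117 × 9.81 × 0.2605) = √1.308 = 1.143 m/s.

1.14 m/s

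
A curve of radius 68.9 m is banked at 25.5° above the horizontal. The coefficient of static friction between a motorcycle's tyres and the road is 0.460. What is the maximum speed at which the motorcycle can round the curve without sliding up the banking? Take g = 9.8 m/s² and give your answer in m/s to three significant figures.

28.5 m/s

At the maximum speed, friction acts down the slope at its limiting value f = μN. Radially (horizontal, toward centre): N sinθ + μN cosθ = mv²/r. Vertically: N cosθ − μN sinθ = mg.
Dividing: v² = r g (sinθ + μcosθ)/(cosθ − μsinθ).
sinθ + μcosθ = 0.4305 + 0.460×0.9026 = 0.8457; cosθ − μsinθ = 0.9026 − 0.460×0.4305 = 0.7046.
v² = 68.9 × 9.8 × 0.8457/0.7046 = 810.5 m²/s², so v = 28.47 m/s.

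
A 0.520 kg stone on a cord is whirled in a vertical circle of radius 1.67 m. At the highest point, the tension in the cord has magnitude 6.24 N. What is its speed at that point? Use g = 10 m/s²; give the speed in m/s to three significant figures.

At the top, T + mg = mv²/r, so v = √(r(T/m + g)) = √(1.67 × (6.24/0.520 + 10.0)) = √(1.67 × 22.00) = √36.74 = 6.061 m/s.

6.06 m/s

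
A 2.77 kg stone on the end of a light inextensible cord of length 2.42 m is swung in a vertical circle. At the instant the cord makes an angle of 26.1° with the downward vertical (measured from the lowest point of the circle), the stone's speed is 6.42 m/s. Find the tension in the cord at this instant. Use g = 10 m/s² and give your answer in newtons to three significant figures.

72.1 N

Take the radial direction toward the centre of the circle as positive. The component of the weight along the string toward the centre is −mg cos φ (φ measured from the bottom), so Newton's second law along the string gives T − mg cos φ = m v²/r.
cos 26.1° = 0.8980, so T = m(v²/r + g cos φ) = 2.77 × ((6.42)²/2.42 + 10.0 × 0.8980) = 2.77 × (17.03 + (8.980)) = 2.77 × 26.01 = 72.05 N.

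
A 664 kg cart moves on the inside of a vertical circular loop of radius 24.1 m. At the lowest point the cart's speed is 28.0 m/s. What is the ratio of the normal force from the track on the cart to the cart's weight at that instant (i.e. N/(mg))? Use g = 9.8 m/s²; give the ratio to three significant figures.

4.32

At the bottom, N − mg = mv²/r, so N = m(v²/r + g) and N/(mg) = v²/(rg) + 1 = (28.0)²/(24.1 × 9.8) + 1 = 3.320 + 1 = 4.320.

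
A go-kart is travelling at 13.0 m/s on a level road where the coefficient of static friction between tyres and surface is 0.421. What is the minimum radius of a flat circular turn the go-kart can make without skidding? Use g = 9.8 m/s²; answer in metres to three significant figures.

At the limit, μ_s m g = m v²/r, so r_min = v²/(μ_s g) = (13.0)²/(0.421 × 9.8) = 169.0/4.126 = 40.96 m.

41.0 m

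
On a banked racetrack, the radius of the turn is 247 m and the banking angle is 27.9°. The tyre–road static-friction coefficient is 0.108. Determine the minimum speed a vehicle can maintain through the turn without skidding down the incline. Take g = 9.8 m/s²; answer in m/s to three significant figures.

At the minimum speed, friction acts up the slope at its limiting value f = μN. Radially (horizontal, toward centre): N sinθ − μN cosθ = mv²/r. Vertically: N cosθ + μN sinθ = mg.
Dividing: v² = r g (sinθ − μcosθ)/(cosθ + μsinθ).
sinθ − μcosθ = 0.4679 − 0.108×0.8838 = 0.3725; cosθ + μsinθ = 0.8838 + 0.108×0.4679 = 0.9343.
v² = 247 × 9.8 × 0.3725/0.9343 = 965.0 m²/s², so v = 31.06 m/s.

31.1 m/s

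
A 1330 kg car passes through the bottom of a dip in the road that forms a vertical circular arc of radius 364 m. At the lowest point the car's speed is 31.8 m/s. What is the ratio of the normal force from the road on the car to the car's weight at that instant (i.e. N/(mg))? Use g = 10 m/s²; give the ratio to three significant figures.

1.28

At the bottom, N − mg = mv²/r, so N = m(v²/r + g) and N/(mg) = v²/(rg) + 1 = (31.8)²/(364 × 10.0) + 1 = 0.2778 + 1 = 1.278.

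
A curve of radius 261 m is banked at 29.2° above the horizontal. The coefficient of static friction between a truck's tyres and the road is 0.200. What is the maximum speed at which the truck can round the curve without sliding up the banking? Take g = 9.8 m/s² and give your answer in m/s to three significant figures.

At the maximum speed, friction acts down the slope at its limiting value f = μN. Radially (horizontal, toward centre): N sinθ + μN cosθ = mv²/r. Vertically: N cosθ − μN sinθ = mg.
Dividing: v² = r g (sinθ + μcosθ)/(cosθ − μsinθ).
sinθ + μcosθ = 0.4879 + 0.200×0.8729 = 0.6624; cosθ − μsinθ = 0.8729 − 0.200×0.4879 = 0.7754.
v² = 261 × 9.8 × 0.6624/0.7754 = 2185 m²/s², so v = 46.75 m/s.

46.7 m/s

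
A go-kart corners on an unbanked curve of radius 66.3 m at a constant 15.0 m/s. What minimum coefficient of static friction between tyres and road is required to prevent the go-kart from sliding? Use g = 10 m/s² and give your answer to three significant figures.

0.339

Friction provides the centripetal force: μ_s m g = m v²/r, so μ_s = v²/(g r) = (15.00)²/(10.0 × 66.3) = 225.0/663.0 = 0.3394.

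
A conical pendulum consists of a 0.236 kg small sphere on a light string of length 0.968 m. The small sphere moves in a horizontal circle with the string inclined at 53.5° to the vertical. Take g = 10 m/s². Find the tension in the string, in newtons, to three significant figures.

Vertically the bob has no acceleration, so T cosθ = mg.
T = mg/cosθ = 0.236 × 10.0 / cos 53.5° = 2.360/0.5948 = 3.968 N.

3.97 N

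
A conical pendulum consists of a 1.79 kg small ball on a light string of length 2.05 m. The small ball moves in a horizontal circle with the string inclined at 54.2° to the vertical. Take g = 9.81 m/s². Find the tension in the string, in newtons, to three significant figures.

30.0 N

Vertically the bob has no acceleration, so T cosθ = mg.
T = mg/cosθ = 1.79 × 9.81 / cos 54.2° = 17.56/0.5850 = 30.02 N.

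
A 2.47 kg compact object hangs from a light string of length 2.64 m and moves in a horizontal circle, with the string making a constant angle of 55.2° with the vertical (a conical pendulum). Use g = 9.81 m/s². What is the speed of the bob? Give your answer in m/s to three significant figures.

5.53 m/s

The radius of the circle is r = L sinθ = 2.64 × sin 55.2° = 2.168 m.
Horizontally T sinθ = mv²/r and vertically T cosθ = mg, so tanθ = v²/(rg).
v = √(r g tanθ) = √(2.168 × 9.81 × 1.439) = √30.60 = 5.532 m/s.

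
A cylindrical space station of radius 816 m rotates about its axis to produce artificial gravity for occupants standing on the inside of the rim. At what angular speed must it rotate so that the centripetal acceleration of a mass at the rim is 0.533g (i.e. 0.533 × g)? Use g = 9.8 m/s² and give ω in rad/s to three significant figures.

Centripetal acceleration a_c = ω²r. Setting ω²r = 0.533g:
ω = √(0.533g / r) = √(0.533 × 9.8 / 816) = √0.006401 = 0.08001 rad/s.

0.0800 rad/s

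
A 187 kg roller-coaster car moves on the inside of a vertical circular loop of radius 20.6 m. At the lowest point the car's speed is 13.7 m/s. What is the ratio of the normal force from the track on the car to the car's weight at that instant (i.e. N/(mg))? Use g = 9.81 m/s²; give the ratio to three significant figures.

At the bottom, N − mg = mv²/r, so N = m(v²/r + g) and N/(mg) = v²/(rg) + 1 = (13.7)²/(20.6 × 9.81) + 1 = 0.9288 + 1 = 1.929.

1.93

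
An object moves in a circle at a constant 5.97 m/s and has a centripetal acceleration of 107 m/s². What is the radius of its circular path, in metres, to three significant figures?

0.333 m

a_c = v²/r ⇒ r = v²/a_c = (5.97)²/107 = 35.64/107 = 0.3331 m.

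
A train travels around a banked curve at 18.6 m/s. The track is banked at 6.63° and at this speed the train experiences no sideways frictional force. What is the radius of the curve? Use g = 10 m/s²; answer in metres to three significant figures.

Frictionless banking: tanθ = v²/(rg), so r = v²/(g tanθ).
r = (18.6)²/(10.0 × tan 6.63°) = 346.0/(10.0 × 0.1162) = 346.0/1.162 = 297.6 m.

298 m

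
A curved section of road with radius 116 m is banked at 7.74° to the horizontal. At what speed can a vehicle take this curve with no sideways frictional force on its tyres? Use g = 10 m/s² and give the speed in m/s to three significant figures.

On a frictionless banked curve, N sinθ = mv²/r and N cosθ = mg, so tanθ = v²/(rg).
v = √(r g tanθ) = √(116 × 10.0 × tan 7.74°) = √(116 × 10.0 × 0.1359) = √157.7 = 12.56 m/s.

12.6 m/s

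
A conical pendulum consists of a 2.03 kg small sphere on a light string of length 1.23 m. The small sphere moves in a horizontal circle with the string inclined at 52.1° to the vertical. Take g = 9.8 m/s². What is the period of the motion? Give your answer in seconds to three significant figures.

r = L sinθ = 0.9706 m. From T sinθ = mω²r and T cosθ = mg: tanθ = ω²r/g, so ω² = g tanθ / r = g/(L cosθ).
ω = √(g/(L cosθ)) = √(9.8/(1.23 × 0.6143)) = √12.97 = 3.601 rad/s.
Period = 2π/ω = 1.745 s.

1.74 s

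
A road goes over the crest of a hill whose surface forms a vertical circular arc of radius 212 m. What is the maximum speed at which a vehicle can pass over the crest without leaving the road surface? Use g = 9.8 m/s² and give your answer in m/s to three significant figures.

At the crest the centre of the circle is below the vehicle, so the net downward (centripetal) force is mg − N = mv²/r.
The vehicle leaves the road when N → 0, giving v_max = √(g r) = √(9.8 × 212) = 45.58 m/s.

45.6 m/s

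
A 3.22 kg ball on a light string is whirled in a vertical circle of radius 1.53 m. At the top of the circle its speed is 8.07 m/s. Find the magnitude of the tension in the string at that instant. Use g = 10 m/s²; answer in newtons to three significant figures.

105 N

At the top, both T and the weight mg point inward (toward the centre), so T + mg = mv²/r.
T = m(v²/r − g) = 3.22 × ((8.07)²/1.53 − 10.0) = 3.22 × (42.57 − 10.0) = 3.22 × 32.57 = 104.9 N.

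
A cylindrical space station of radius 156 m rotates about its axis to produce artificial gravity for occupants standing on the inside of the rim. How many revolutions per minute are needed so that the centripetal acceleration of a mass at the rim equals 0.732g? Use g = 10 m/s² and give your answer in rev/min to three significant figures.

2.07 rev/min

Require ω²r = 0.732g, so ω = √(0.732 × 10.0/156) = 0.2166 rad/s.
In rev/min: ω × 60/(2π) = 0.2166 × 60/(2π) = 2.069 rev/min.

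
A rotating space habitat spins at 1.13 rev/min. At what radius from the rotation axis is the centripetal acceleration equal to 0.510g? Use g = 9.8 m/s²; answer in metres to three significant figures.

357 m

ω = 1.13 rev/min × 2π/60 = 0.1183 rad/s.
a_c = ω²r = 0.510g ⇒ r = 0.510 × 9.8 / (0.1183)² = 4.998/0.01400 = 356.9 m.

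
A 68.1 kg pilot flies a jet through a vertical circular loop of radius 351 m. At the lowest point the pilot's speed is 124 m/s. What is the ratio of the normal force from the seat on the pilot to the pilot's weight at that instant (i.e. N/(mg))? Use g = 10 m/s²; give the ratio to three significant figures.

5.38

At the bottom, N − mg = mv²/r, so N = m(v²/r + g) and N/(mg) = v²/(rg) + 1 = (124)²/(351 × 10.0) + 1 = 4.381 + 1 = 5.381.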